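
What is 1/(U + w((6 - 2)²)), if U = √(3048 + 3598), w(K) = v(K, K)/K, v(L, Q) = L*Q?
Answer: -8/3195 + √6646/6390 ≈ 0.010254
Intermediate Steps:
w(K) = K (w(K) = (K*K)/K = K²/K = K)
U = √6646 ≈ 81.523
1/(U + w((6 - 2)²)) = 1/(√6646 + (6 - 2)²) = 1/(√6646 + 4²) = 1/(√6646 + 16) = 1/(16 + √6646)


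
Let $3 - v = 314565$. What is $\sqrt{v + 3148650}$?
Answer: $2 \sqrt{708522} \approx 1683.5$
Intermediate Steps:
$v = -314562$ ($v = 3 - 314565 = -314562$)
$\sqrt{v + 3148650} = \sqrt{-314562 + 3148650} = \sqrt{2834088} = 2 \sqrt{708522}$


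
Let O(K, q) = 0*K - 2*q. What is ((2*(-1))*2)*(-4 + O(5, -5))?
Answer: -24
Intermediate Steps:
O(K, q) = -2*q (O(K, q) = 0 - 2*q = -2*q)
((2*(-1))*2)*(-4 + O(5, -5)) = ((2*(-1))*2)*(-4 - 2*(-5)) = (-2*2)*(-4 + 10) = -4*6 = -24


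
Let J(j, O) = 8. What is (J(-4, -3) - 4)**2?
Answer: 16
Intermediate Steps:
(J(-4, -3) - 4)**2 = (8 - 4)**2 = 4**2 = 16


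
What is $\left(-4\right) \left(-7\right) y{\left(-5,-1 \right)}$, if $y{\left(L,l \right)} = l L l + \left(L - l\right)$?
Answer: $-252$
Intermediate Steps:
$y{\left(L,l \right)} = L - l + L l^{2}$ ($y{\left(L,l \right)} = L l l + \left(L - l\right) = L l^{2} + \left(L - l\right) = L - l + L l^{2}$)
$\left(-4\right) \left(-7\right) y{\left(-5,-1 \right)} = \left(-4\right) \left(-7\right) \left(-5 - -1 - 5 \left(-1\right)^{2}\right) = 28 \left(-5 + 1 - 5\right) = 28 \left(-9\right) = -252$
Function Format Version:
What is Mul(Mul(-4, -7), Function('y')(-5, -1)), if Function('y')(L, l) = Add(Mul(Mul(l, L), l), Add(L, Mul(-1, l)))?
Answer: -252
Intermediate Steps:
Function('y')(L, l) = Add(L, Mul(-1, l), Mul(L, Pow(l, 2))) (Function('y')(L, l) = Add(Mul(Mul(L, l), l), Add(L, Mul(-1, l))) = Add(Mul(L, Pow(l, 2)), Add(L, Mul(-1, l))) = Add(L, Mul(-1, l), Mul(L, Pow(l, 2))))
Mul(Mul(-4, -7), Function('y')(-5, -1)) = Mul(Mul(-4, -7), Add(-5, Mul(-1, -1), Mul(-5, Pow(-1, 2)))) = Mul(28, Add(-5, 1, Mul(-5, 1))) = Mul(28, Add(-5, 1, -5)) = Mul(28, -9) = -252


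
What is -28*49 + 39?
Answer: -1333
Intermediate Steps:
-28*49 + 39 = -1372 + 39 = -1333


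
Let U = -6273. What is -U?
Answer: 6273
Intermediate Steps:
-U = -1*(-6273) = 6273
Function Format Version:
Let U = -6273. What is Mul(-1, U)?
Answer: 6273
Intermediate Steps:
Mul(-1, U) = Mul(-1, -6273) = 6273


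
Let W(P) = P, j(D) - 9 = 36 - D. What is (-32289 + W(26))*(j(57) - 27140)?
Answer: 876004976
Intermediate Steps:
j(D) = 45 - D (j(D) = 9 + (36 - D) = 45 - D)
(-32289 + W(26))*(j(57) - 27140) = (-32289 + 26)*((45 - 1*57) - 27140) = -32263*((45 - 57) - 27140) = -32263*(-12 - 27140) = -32263*(-27152) = 876004976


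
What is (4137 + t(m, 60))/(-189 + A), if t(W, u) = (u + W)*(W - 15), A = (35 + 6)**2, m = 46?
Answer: 7423/1492 ≈ 4.9752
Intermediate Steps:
A = 1681 (A = 41**2 = 1681)
t(W, u) = (-15 + W)*(W + u) (t(W, u) = (W + u)*(-15 + W) = (-15 + W)*(W + u))
(4137 + t(m, 60))/(-189 + A) = (4137 + (46**2 - 15*46 - 15*60 + 46*60))/(-189 + 1681) = (4137 + (2116 - 690 - 900 + 2760))/1492 = (4137 + 3286)*(1/1492) = 7423*(1/1492) = 7423/1492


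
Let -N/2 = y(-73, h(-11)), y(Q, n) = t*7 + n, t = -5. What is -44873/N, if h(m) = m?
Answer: -1951/4 ≈ -487.75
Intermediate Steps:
y(Q, n) = -35 + n (y(Q, n) = -5*7 + n = -35 + n)
N = 92 (N = -2*(-35 - 11) = -2*(-46) = 92)
-44873/N = -44873/92 = -44873*1/92 = -1951/4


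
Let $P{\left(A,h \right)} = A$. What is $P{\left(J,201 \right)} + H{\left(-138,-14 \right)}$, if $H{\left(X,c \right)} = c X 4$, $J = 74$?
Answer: $7802$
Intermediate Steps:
$H{\left(X,c \right)} = 4 X c$ ($H{\left(X,c \right)} = X c 4 = 4 X c$)
$P{\left(J,201 \right)} + H{\left(-138,-14 \right)} = 74 + 4 \left(-138\right) \left(-14\right) = 74 + 7728 = 7802$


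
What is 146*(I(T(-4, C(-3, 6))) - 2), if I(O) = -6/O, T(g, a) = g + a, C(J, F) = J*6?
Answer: -2774/11 ≈ -252.18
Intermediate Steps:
C(J, F) = 6*J
T(g, a) = a + g
146*(I(T(-4, C(-3, 6))) - 2) = 146*(-6/(6*(-3) - 4) - 2) = 146*(-6/(-18 - 4) - 2) = 146*(-6/(-22) - 2) = 146*(-6*(-1/22) - 2) = 146*(3/11 - 2) = 146*(-19/11) = -2774/11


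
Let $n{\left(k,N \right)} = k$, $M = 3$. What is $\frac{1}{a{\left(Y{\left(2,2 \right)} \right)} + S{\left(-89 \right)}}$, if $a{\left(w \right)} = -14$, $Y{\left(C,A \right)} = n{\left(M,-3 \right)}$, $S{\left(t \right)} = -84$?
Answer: $- \frac{1}{98} \approx -0.010204$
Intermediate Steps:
$Y{\left(C,A \right)} = 3$
$\frac{1}{a{\left(Y{\left(2,2 \right)} \right)} + S{\left(-89 \right)}} = \frac{1}{-14 - 84} = \frac{1}{-98} = - \frac{1}{98}$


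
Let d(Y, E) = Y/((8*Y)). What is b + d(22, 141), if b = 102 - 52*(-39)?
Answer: 17041/8 ≈ 2130.1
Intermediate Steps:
b = 2130 (b = 102 + 2028 = 2130)
d(Y, E) = ⅛ (d(Y, E) = Y*(1/(8*Y)) = ⅛)
b + d(22, 141) = 2130 + ⅛ = 17041/8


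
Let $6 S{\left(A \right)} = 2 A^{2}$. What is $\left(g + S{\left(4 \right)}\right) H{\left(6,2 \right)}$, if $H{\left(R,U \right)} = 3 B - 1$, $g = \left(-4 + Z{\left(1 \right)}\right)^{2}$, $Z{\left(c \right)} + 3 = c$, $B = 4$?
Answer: $\frac{1364}{3} \approx 454.67$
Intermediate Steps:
$S{\left(A \right)} = \frac{A^{2}}{3}$ ($S{\left(A \right)} = \frac{2 A^{2}}{6} = \frac{A^{2}}{3}$)
$Z{\left(c \right)} = -3 + c$
$g = 36$ ($g = \left(-4 + \left(-3 + 1\right)\right)^{2} = \left(-4 - 2\right)^{2} = \left(-6\right)^{2} = 36$)
$H{\left(R,U \right)} = 11$ ($H{\left(R,U \right)} = 3 \cdot 4 - 1 = 12 - 1 = 11$)
$\left(g + S{\left(4 \right)}\right) H{\left(6,2 \right)} = \left(36 + \frac{4^{2}}{3}\right) 11 = \left(36 + \frac{1}{3} \cdot 16\right) 11 = \left(36 + \frac{16}{3}\right) 11 = \frac{124}{3} \cdot 11 = \frac{1364}{3}$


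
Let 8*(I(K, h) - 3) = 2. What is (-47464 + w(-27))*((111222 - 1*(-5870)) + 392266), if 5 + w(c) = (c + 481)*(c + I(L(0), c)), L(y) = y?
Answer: -29670867537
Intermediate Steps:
I(K, h) = 13/4 (I(K, h) = 3 + (⅛)*2 = 3 + ¼ = 13/4)
w(c) = -5 + (481 + c)*(13/4 + c) (w(c) = -5 + (c + 481)*(c + 13/4) = -5 + (481 + c)*(13/4 + c))
(-47464 + w(-27))*((111222 - 1*(-5870)) + 392266) = (-47464 + (6233/4 + (-27)² + (1937/4)*(-27)))*((111222 - 1*(-5870)) + 392266) = (-47464 + (6233/4 + 729 - 52299/4))*((111222 + 5870) + 392266) = (-47464 - 21575/2)*(117092 + 392266) = -116503/2*509358 = -29670867537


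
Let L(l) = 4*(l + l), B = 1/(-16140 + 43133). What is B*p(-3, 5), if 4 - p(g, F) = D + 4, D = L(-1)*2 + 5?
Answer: 11/26993 ≈ 0.00040751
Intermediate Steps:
B = 1/26993 ≈ 3.7047e-5
L(l) = 8*l (L(l) = 4*(2*l) = 8*l)
D = -11 (D = (8*(-1))*2 + 5 = -8*2 + 5 = -16 + 5 = -11)
p(g, F) = 11 (p(g, F) = 4 - (-11 + 4) = 4 - 1*(-7) = 4 + 7 = 11)
B*p(-3, 5) = (1/26993)*11 = 11/26993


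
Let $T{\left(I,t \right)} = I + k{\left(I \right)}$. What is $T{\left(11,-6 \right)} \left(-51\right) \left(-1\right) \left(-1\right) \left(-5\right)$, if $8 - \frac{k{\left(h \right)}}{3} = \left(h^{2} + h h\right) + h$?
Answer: $-184620$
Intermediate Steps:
$k{\left(h \right)} = 24 - 6 h^{2} - 3 h$ ($k{\left(h \right)} = 24 - 3 \left(\left(h^{2} + h h\right) + h\right) = 24 - 3 \left(\left(h^{2} + h^{2}\right) + h\right) = 24 - 3 \left(2 h^{2} + h\right) = 24 - 3 \left(h + 2 h^{2}\right) = 24 - \left(3 h + 6 h^{2}\right) = 24 - 6 h^{2} - 3 h$)
$T{\left(I,t \right)} = 24 - 6 I^{2} - 2 I$ ($T{\left(I,t \right)} = I - \left(-24 + 3 I + 6 I^{2}\right) = 24 - 6 I^{2} - 2 I$)
$T{\left(11,-6 \right)} \left(-51\right) \left(-1\right) \left(-1\right) \left(-5\right) = \left(24 - 6 \cdot 11^{2} - 22\right) \left(-51\right) \left(-1\right) \left(-1\right) \left(-5\right) = \left(24 - 726 - 22\right) \left(-51\right) 1 \left(-5\right) = \left(24 - 726 - 22\right) \left(-51\right) \left(-5\right) = \left(-724\right) \left(-51\right) \left(-5\right) = 36924 \left(-5\right) = -184620$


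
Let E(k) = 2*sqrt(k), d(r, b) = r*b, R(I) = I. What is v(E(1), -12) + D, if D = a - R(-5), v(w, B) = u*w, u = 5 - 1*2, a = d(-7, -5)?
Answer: 46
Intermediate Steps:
d(r, b) = b*r
a = 35 (a = -5*(-7) = 35)
u = 3 (u = 5 - 2 = 3)
v(w, B) = 3*w
D = 40 (D = 35 - 1*(-5) = 35 + 5 = 40)
v(E(1), -12) + D = 3*(2*sqrt(1)) + 40 = 3*(2*1) + 40 = 3*2 + 40 = 6 + 40 = 46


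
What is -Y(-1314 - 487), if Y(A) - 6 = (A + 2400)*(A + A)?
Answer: 2157592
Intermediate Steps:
Y(A) = 6 + 2*A*(2400 + A) (Y(A) = 6 + (A + 2400)*(A + A) = 6 + (2400 + A)*(2*A) = 6 + 2*A*(2400 + A))
-Y(-1314 - 487) = -(6 + 2*(-1314 - 487)**2 + 4800*(-1314 - 487)) = -(6 + 2*(-1801)**2 + 4800*(-1801)) = -(6 + 2*3243601 - 8644800) = -(6 + 6487202 - 8644800) = -1*(-2157592) = 2157592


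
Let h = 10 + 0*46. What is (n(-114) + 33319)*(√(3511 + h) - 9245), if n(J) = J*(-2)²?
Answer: -303818435 + 32863*√3521 ≈ -3.0187e+8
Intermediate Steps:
h = 10 (h = 10 + 0 = 10)
n(J) = 4*J (n(J) = J*4 = 4*J)
(n(-114) + 33319)*(√(3511 + h) - 9245) = (4*(-114) + 33319)*(√(3511 + 10) - 9245) = (-456 + 33319)*(√3521 - 9245) = 32863*(-9245 + √3521) = -303818435 + 32863*√3521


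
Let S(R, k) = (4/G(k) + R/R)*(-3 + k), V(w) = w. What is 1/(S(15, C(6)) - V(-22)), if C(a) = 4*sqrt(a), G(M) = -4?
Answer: 1/22 ≈ 0.045455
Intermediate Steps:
S(R, k) = 0 (S(R, k) = (4/(-4) + R/R)*(-3 + k) = (4*(-1/4) + 1)*(-3 + k) = (-1 + 1)*(-3 + k) = 0*(-3 + k) = 0)
1/(S(15, C(6)) - V(-22)) = 1/(0 - 1*(-22)) = 1/(0 + 22) = 1/22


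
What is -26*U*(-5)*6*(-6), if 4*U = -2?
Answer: 2340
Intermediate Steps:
U = -½ (U = (¼)*(-2) = -½ ≈ -0.50000)
-26*U*(-5)*6*(-6) = -26*(-½*(-5))*6*(-6) = -65*6*(-6) = -26*15*(-6) = -390*(-6) = 2340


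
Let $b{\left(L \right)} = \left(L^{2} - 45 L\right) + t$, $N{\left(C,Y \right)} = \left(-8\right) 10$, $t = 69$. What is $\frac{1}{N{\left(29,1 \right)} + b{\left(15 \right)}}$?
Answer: $- \frac{1}{461} \approx -0.0021692$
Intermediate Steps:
$N{\left(C,Y \right)} = -80$
$b{\left(L \right)} = 69 + L^{2} - 45 L$ ($b{\left(L \right)} = \left(L^{2} - 45 L\right) + 69 = 69 + L^{2} - 45 L$)
$\frac{1}{N{\left(29,1 \right)} + b{\left(15 \right)}} = \frac{1}{-80 + \left(69 + 15^{2} - 675\right)} = \frac{1}{-80 + \left(69 + 225 - 675\right)} = \frac{1}{-80 - 381} = \frac{1}{-461} = - \frac{1}{461}$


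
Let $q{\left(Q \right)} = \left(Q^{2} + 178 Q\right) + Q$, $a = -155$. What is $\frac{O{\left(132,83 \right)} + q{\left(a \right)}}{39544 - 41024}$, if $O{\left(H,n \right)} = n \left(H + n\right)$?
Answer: $- \frac{2825}{296} \approx -9.5439$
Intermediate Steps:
$q{\left(Q \right)} = Q^{2} + 179 Q$
$\frac{O{\left(132,83 \right)} + q{\left(a \right)}}{39544 - 41024} = \frac{83 \left(132 + 83\right) - 155 \left(179 - 155\right)}{39544 - 41024} = \frac{83 \cdot 215 - 3720}{-1480} = \left(17845 - 3720\right) \left(- \frac{1}{1480}\right) = 14125 \left(- \frac{1}{1480}\right) = - \frac{2825}{296}$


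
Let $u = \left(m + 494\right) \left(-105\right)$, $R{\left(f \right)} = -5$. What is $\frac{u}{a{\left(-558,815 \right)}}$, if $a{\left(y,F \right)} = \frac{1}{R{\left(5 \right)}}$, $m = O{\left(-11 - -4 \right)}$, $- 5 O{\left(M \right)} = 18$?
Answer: $257460$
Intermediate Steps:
$O{\left(M \right)} = - \frac{18}{5}$ ($O{\left(M \right)} = \left(- \frac{1}{5}\right) 18 = - \frac{18}{5}$)
$m = - \frac{18}{5} \approx -3.6$
$u = -51492$ ($u = \left(- \frac{18}{5} + 494\right) \left(-105\right) = \frac{2452}{5} \left(-105\right) = -51492$)
$a{\left(y,F \right)} = - \frac{1}{5}$ ($a{\left(y,F \right)} = \frac{1}{-5} = - \frac{1}{5}$)
$\frac{u}{a{\left(-558,815 \right)}} = - \frac{51492}{- \frac{1}{5}} = \left(-51492\right) \left(-5\right) = 257460$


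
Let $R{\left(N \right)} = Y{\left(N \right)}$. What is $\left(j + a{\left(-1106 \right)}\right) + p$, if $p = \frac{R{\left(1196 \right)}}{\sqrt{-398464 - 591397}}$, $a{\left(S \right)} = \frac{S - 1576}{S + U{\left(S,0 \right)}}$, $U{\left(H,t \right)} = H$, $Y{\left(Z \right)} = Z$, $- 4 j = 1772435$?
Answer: $- \frac{980153873}{2212} - \frac{1196 i \sqrt{989861}}{989861} \approx -4.4311 \cdot 10^{5} - 1.2021 i$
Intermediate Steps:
$j = - \frac{1772435}{4}$ ($j = \left(- \frac{1}{4}\right) 1772435 = - \frac{1772435}{4} \approx -4.4311 \cdot 10^{5}$)
$R{\left(N \right)} = N$
$a{\left(S \right)} = \frac{-1576 + S}{2 S}$ ($a{\left(S \right)} = \frac{S - 1576}{S + S} = \frac{-1576 + S}{2 S}$)
$p = - \frac{1196 i \sqrt{989861}}{989861}$ ($p = \frac{1196}{\sqrt{-398464 - 591397}} = \frac{1196}{\sqrt{-989861}} = \frac{1196}{i \sqrt{989861}} = 1196 \left(- \frac{i \sqrt{989861}}{989861}\right) = - \frac{1196 i \sqrt{989861}}{989861} \approx - 1.2021 i$)
$\left(j + a{\left(-1106 \right)}\right) + p = \left(- \frac{1772435}{4} + \frac{-1576 - 1106}{2 \left(-1106\right)}\right) - \frac{1196 i \sqrt{989861}}{989861} = \left(- \frac{1772435}{4} + \frac{1}{2} \left(- \frac{1}{1106}\right) \left(-2682\right)\right) - \frac{1196 i \sqrt{989861}}{989861} = \left(- \frac{1772435}{4} + \frac{1341}{1106}\right) - \frac{1196 i \sqrt{989861}}{989861} = - \frac{980153873}{2212} - \frac{1196 i \sqrt{989861}}{989861}$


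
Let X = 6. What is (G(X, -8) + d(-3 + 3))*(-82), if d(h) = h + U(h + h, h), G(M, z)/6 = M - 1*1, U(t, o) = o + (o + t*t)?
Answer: -2460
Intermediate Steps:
U(t, o) = t² + 2*o (U(t, o) = o + (o + t²) = t² + 2*o)
G(M, z) = -6 + 6*M (G(M, z) = 6*(M - 1*1) = 6*(M - 1) = 6*(-1 + M) = -6 + 6*M)
d(h) = 3*h + 4*h² (d(h) = h + ((h + h)² + 2*h) = h + ((2*h)² + 2*h) = h + (4*h² + 2*h) = h + (2*h + 4*h²) = 3*h + 4*h²)
(G(X, -8) + d(-3 + 3))*(-82) = ((-6 + 6*6) + (-3 + 3)*(3 + 4*(-3 + 3)))*(-82) = ((-6 + 36) + 0*(3 + 4*0))*(-82) = (30 + 0*(3 + 0))*(-82) = (30 + 0*3)*(-82) = (30 + 0)*(-82) = 30*(-82) = -2460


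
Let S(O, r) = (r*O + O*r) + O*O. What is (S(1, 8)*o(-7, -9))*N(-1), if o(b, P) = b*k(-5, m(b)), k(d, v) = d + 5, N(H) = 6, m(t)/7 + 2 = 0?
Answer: 0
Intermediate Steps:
m(t) = -14 (m(t) = -14 + 7*0 = -14 + 0 = -14)
k(d, v) = 5 + d
S(O, r) = O² + 2*O*r (S(O, r) = (O*r + O*r) + O² = 2*O*r + O² = O² + 2*O*r)
o(b, P) = 0 (o(b, P) = b*(5 - 5) = b*0 = 0)
(S(1, 8)*o(-7, -9))*N(-1) = ((1*(1 + 2*8))*0)*6 = ((1*(1 + 16))*0)*6 = ((1*17)*0)*6 = (17*0)*6 = 0*6 = 0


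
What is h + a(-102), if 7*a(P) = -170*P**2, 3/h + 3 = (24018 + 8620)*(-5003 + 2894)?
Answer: -40581504790207/160611605 ≈ -2.5267e+5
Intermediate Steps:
h = -1/22944515 (h = 3/(-3 + (24018 + 8620)*(-5003 + 2894)) = 3/(-3 + 32638*(-2109)) = 3/(-3 - 68833542) = 3/(-68833545) = 3*(-1/68833545) = -1/22944515 ≈ -4.3583e-8)
a(P) = -170*P**2/7 (a(P) = (-170*P**2)/7 = -170*P**2/7)
h + a(-102) = -1/22944515 - 170/7*(-102)**2 = -1/22944515 - 170/7*10404 = -1/22944515 - 1768680/7 = -40581504790207/160611605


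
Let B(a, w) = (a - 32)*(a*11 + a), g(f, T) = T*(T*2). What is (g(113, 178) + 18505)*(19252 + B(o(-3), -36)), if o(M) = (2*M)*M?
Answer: 1328635044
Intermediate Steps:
o(M) = 2*M**2
g(f, T) = 2*T**2 (g(f, T) = T*(2*T) = 2*T**2)
B(a, w) = 12*a*(-32 + a) (B(a, w) = (-32 + a)*(11*a + a) = (-32 + a)*(12*a) = 12*a*(-32 + a))
(g(113, 178) + 18505)*(19252 + B(o(-3), -36)) = (2*178**2 + 18505)*(19252 + 12*(2*(-3)**2)*(-32 + 2*(-3)**2)) = (2*31684 + 18505)*(19252 + 12*(2*9)*(-32 + 2*9)) = (63368 + 18505)*(19252 + 12*18*(-32 + 18)) = 81873*(19252 + 12*18*(-14)) = 81873*(19252 - 3024) = 81873*16228 = 1328635044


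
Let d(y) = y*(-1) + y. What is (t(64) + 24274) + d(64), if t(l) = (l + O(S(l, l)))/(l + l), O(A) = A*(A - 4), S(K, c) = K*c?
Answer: 310437/2 ≈ 1.5522e+5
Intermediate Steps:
d(y) = 0 (d(y) = -y + y = 0)
O(A) = A*(-4 + A)
t(l) = (l + l²*(-4 + l²))/(2*l) (t(l) = (l + (l*l)*(-4 + l*l))/(l + l) = (l + l²*(-4 + l²))/((2*l)) = (l + l²*(-4 + l²))*(1/(2*l)) = (l + l²*(-4 + l²))/(2*l))
(t(64) + 24274) + d(64) = ((½ + (½)*64³ - 2*64) + 24274) + 0 = ((½ + (½)*262144 - 128) + 24274) + 0 = ((½ + 131072 - 128) + 24274) + 0 = (261889/2 + 24274) + 0 = 310437/2 + 0 = 310437/2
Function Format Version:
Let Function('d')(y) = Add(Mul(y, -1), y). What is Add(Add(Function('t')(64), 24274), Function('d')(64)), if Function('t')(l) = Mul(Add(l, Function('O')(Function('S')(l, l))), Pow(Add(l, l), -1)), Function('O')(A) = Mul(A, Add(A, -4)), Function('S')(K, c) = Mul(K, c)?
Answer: Rational(310437, 2) ≈ 1.5522e+5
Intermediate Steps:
Function('d')(y) = 0 (Function('d')(y) = Add(Mul(-1, y), y) = 0)
Function('O')(A) = Mul(A, Add(-4, A))
Function('t')(l) = Mul(Rational(1, 2), Pow(l, -1), Add(l, Mul(Pow(l, 2), Add(-4, Pow(l, 2))))) (Function('t')(l) = Mul(Add(l, Mul(Mul(l, l), Add(-4, Mul(l, l)))), Pow(Add(l, l), -1)) = Mul(Add(l, Mul(Pow(l, 2), Add(-4, Pow(l, 2)))), Pow(Mul(2, l), -1)) = Mul(Add(l, Mul(Pow(l, 2), Add(-4, Pow(l, 2)))), Mul(Rational(1, 2), Pow(l, -1))) = Mul(Rational(1, 2), Pow(l, -1), Add(l, Mul(Pow(l, 2), Add(-4, Pow(l, 2))))))
Add(Add(Function('t')(64), 24274), Function('d')(64)) = Add(Add(Add(Rational(1, 2), Mul(Rational(1, 2), Pow(64, 3)), Mul(-2, 64)), 24274), 0) = Add(Add(Add(Rational(1, 2), Mul(Rational(1, 2), 262144), -128), 24274), 0) = Add(Add(Add(Rational(1, 2), 131072, -128), 24274), 0) = Add(Add(Rational(261889, 2), 24274), 0) = Add(Rational(310437, 2), 0) = Rational(310437, 2)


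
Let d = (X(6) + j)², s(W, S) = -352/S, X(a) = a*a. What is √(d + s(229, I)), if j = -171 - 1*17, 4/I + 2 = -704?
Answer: 4*√5327 ≈ 291.95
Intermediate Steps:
X(a) = a²
I = -2/353 (I = 4/(-2 - 704) = 4/(-706) = 4*(-1/706) = -2/353 ≈ -0.0056657)
j = -188 (j = -171 - 17 = -188)
d = 23104 (d = (6² - 188)² = (36 - 188)² = (-152)² = 23104)
√(d + s(229, I)) = √(23104 - 352/(-2/353)) = √(23104 - 352*(-353/2)) = √(23104 + 62128) = √85232 = 4*√5327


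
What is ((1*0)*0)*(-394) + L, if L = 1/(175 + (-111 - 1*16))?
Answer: 1/48 ≈ 0.020833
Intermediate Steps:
L = 1/48 (L = 1/(175 + (-111 - 16)) = 1/(175 - 127) = 1/48 ≈ 0.020833)
((1*0)*0)*(-394) + L = ((1*0)*0)*(-394) + 1/48 = (0*0)*(-394) + 1/48 = 0*(-394) + 1/48 = 0 + 1/48 = 1/48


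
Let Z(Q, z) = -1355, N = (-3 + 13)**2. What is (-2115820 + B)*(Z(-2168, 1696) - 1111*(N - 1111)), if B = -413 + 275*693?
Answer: -2160330237828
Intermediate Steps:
B = 190162 (B = -413 + 190575 = 190162)
N = 100 (N = 10**2 = 100)
(-2115820 + B)*(Z(-2168, 1696) - 1111*(N - 1111)) = (-2115820 + 190162)*(-1355 - 1111*(100 - 1111)) = -1925658*(-1355 - 1111*(-1011)) = -1925658*(-1355 + 1123221) = -1925658*1121866 = -2160330237828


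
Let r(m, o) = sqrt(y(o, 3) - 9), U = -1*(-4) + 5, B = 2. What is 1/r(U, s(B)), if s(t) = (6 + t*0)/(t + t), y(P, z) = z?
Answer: -I*sqrt(6)/6 ≈ -0.40825*I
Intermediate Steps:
s(t) = 3/t (s(t) = (6 + 0)/((2*t)) = 6*(1/(2*t)) = 3/t)
U = 9 (U = 4 + 5 = 9)
r(m, o) = I*sqrt(6) (r(m, o) = sqrt(3 - 9) = sqrt(-6) = I*sqrt(6))
1/r(U, s(B)) = 1/(I*sqrt(6)) = -I*sqrt(6)/6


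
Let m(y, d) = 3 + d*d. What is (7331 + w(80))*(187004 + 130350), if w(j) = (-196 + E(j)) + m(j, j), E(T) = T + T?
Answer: 4347115092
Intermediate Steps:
E(T) = 2*T
m(y, d) = 3 + d**2
w(j) = -193 + j**2 + 2*j (w(j) = (-196 + 2*j) + (3 + j**2) = -193 + j**2 + 2*j)
(7331 + w(80))*(187004 + 130350) = (7331 + (-193 + 80**2 + 2*80))*(187004 + 130350) = (7331 + (-193 + 6400 + 160))*317354 = (7331 + 6367)*317354 = 13698*317354 = 4347115092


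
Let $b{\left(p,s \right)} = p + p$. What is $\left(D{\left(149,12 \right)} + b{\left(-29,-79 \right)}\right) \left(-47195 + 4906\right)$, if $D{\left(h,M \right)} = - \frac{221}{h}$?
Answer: $\frac{374807407}{149} \approx 2.5155 \cdot 10^{6}$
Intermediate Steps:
$b{\left(p,s \right)} = 2 p$
$\left(D{\left(149,12 \right)} + b{\left(-29,-79 \right)}\right) \left(-47195 + 4906\right) = \left(- \frac{221}{149} + 2 \left(-29\right)\right) \left(-47195 + 4906\right) = \left(\left(-221\right) \frac{1}{149} - 58\right) \left(-42289\right) = \left(- \frac{221}{149} - 58\right) \left(-42289\right) = \left(- \frac{8863}{149}\right) \left(-42289\right) = \frac{374807407}{149}$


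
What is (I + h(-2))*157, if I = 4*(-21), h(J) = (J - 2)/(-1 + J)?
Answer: -38936/3 ≈ -12979.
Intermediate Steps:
h(J) = (-2 + J)/(-1 + J)
I = -84
(I + h(-2))*157 = (-84 + (-2 - 2)/(-1 - 2))*157 = (-84 - 4/(-3))*157 = (-84 - ⅓*(-4))*157 = (-84 + 4/3)*157 = -248/3*157 = -38936/3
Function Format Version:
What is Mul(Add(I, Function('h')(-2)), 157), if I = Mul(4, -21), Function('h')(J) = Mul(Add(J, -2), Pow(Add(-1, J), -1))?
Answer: Rational(-38936, 3) ≈ -12979.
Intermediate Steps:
Function('h')(J) = Mul(Pow(Add(-1, J), -1), Add(-2, J)) (Function('h')(J) = Mul(Add(-2, J), Pow(Add(-1, J), -1)) = Mul(Pow(Add(-1, J), -1), Add(-2, J)))
I = -84
Mul(Add(I, Function('h')(-2)), 157) = Mul(Add(-84, Mul(Pow(Add(-1, -2), -1), Add(-2, -2))), 157) = Mul(Add(-84, Mul(Pow(-3, -1), -4)), 157) = Mul(Add(-84, Mul(Rational(-1, 3), -4)), 157) = Mul(Add(-84, Rational(4, 3)), 157) = Mul(Rational(-248, 3), 157) = Rational(-38936, 3)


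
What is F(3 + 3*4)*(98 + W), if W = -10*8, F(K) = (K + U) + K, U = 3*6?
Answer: 864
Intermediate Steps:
U = 18
F(K) = 18 + 2*K (F(K) = (K + 18) + K = (18 + K) + K = 18 + 2*K)
W = -80
F(3 + 3*4)*(98 + W) = (18 + 2*(3 + 3*4))*(98 - 80) = (18 + 2*(3 + 12))*18 = (18 + 2*15)*18 = (18 + 30)*18 = 48*18 = 864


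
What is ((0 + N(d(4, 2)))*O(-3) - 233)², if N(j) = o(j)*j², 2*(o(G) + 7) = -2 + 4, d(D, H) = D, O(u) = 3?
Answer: 271441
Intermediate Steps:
o(G) = -6 (o(G) = -7 + (-2 + 4)/2 = -7 + (½)*2 = -7 + 1 = -6)
N(j) = -6*j²
((0 + N(d(4, 2)))*O(-3) - 233)² = ((0 - 6*4²)*3 - 233)² = ((0 - 6*16)*3 - 233)² = ((0 - 96)*3 - 233)² = (-96*3 - 233)² = (-288 - 233)² = (-521)² = 271441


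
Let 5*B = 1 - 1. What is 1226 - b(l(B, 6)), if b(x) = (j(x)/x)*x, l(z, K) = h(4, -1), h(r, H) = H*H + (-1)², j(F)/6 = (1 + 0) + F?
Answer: 1208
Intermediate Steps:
B = 0 (B = (1 - 1)/5 = (⅕)*0 = 0)
j(F) = 6 + 6*F (j(F) = 6*((1 + 0) + F) = 6*(1 + F) = 6 + 6*F)
h(r, H) = 1 + H² (h(r, H) = H² + 1 = 1 + H²)
l(z, K) = 2 (l(z, K) = 1 + (-1)² = 1 + 1 = 2)
b(x) = 6 + 6*x (b(x) = ((6 + 6*x)/x)*x = 6 + 6*x)
1226 - b(l(B, 6)) = 1226 - (6 + 6*2) = 1226 - (6 + 12) = 1226 - 1*18 = 1226 - 18 = 1208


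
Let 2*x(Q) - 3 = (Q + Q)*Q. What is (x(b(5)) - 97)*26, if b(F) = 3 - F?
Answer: -2379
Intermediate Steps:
x(Q) = 3/2 + Q² (x(Q) = 3/2 + ((Q + Q)*Q)/2 = 3/2 + ((2*Q)*Q)/2 = 3/2 + (2*Q²)/2 = 3/2 + Q²)
(x(b(5)) - 97)*26 = ((3/2 + (3 - 1*5)²) - 97)*26 = ((3/2 + (3 - 5)²) - 97)*26 = ((3/2 + (-2)²) - 97)*26 = ((3/2 + 4) - 97)*26 = (11/2 - 97)*26 = -183/2*26 = -2379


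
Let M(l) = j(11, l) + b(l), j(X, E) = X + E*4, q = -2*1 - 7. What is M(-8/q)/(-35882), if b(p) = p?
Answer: -139/322938 ≈ -0.00043042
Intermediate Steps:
q = -9 (q = -2 - 7 = -9)
j(X, E) = X + 4*E
M(l) = 11 + 5*l (M(l) = (11 + 4*l) + l = 11 + 5*l)
M(-8/q)/(-35882) = (11 + 5*(-8/(-9)))/(-35882) = (11 + 5*(-8*(-1/9)))*(-1/35882) = (11 + 5*(8/9))*(-1/35882) = (11 + 40/9)*(-1/35882) = (139/9)*(-1/35882) = -139/322938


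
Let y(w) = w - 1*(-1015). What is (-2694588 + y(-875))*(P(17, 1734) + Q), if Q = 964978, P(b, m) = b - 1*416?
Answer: -2599007957392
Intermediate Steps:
y(w) = 1015 + w (y(w) = w + 1015 = 1015 + w)
P(b, m) = -416 + b (P(b, m) = b - 416 = -416 + b)
(-2694588 + y(-875))*(P(17, 1734) + Q) = (-2694588 + (1015 - 875))*((-416 + 17) + 964978) = (-2694588 + 140)*(-399 + 964978) = -2694448*964579 = -2599007957392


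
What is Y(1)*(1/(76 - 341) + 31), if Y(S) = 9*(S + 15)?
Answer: 1182816/265 ≈ 4463.5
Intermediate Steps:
Y(S) = 135 + 9*S (Y(S) = 9*(15 + S) = 135 + 9*S)
Y(1)*(1/(76 - 341) + 31) = (135 + 9*1)*(1/(76 - 341) + 31) = (135 + 9)*(1/(-265) + 31) = 144*(-1/265 + 31) = 144*(8214/265) = 1182816/265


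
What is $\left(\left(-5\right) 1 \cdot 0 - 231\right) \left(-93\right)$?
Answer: $21483$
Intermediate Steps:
$\left(\left(-5\right) 1 \cdot 0 - 231\right) \left(-93\right) = \left(\left(-5\right) 0 - 231\right) \left(-93\right) = \left(0 - 231\right) \left(-93\right) = \left(-231\right) \left(-93\right) = 21483$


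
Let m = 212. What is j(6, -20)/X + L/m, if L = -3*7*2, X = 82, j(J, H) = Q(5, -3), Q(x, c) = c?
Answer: -510/2173 ≈ -0.23470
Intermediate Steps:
j(J, H) = -3
L = -42 (L = -21*2 = -42)
j(6, -20)/X + L/m = -3/82 - 42/212 = -3*1/82 - 42*1/212 = -3/82 - 21/106 = -510/2173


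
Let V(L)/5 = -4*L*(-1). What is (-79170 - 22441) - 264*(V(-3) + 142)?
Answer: -123259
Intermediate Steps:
V(L) = 20*L (V(L) = 5*(-4*L*(-1)) = 5*(4*L) = 20*L)
(-79170 - 22441) - 264*(V(-3) + 142) = (-79170 - 22441) - 264*(20*(-3) + 142) = -101611 - 264*(-60 + 142) = -101611 - 264*82 = -101611 - 21648 = -123259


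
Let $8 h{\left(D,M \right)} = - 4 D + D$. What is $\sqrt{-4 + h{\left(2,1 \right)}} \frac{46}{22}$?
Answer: $\frac{23 i \sqrt{19}}{22} \approx 4.557 i$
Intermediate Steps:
$h{\left(D,M \right)} = - \frac{3 D}{8}$ ($h{\left(D,M \right)} = \frac{- 4 D + D}{8} = \frac{\left(-3\right) D}{8} = - \frac{3 D}{8}$)
$\sqrt{-4 + h{\left(2,1 \right)}} \frac{46}{22} = \sqrt{-4 - \frac{3}{4}} \cdot \frac{46}{22} = \sqrt{-4 - \frac{3}{4}} \cdot 46 \cdot \frac{1}{22} = \sqrt{- \frac{19}{4}} \cdot \frac{23}{11} = \frac{i \sqrt{19}}{2} \cdot \frac{23}{11} = \frac{23 i \sqrt{19}}{22}$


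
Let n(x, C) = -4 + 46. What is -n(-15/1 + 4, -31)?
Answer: -42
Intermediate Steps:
n(x, C) = 42
-n(-15/1 + 4, -31) = -1*42 = -42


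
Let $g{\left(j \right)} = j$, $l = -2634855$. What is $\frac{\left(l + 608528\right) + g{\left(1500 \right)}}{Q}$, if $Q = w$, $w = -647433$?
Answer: $\frac{2024827}{647433} \approx 3.1275$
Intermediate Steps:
$Q = -647433$
$\frac{\left(l + 608528\right) + g{\left(1500 \right)}}{Q} = \frac{\left(-2634855 + 608528\right) + 1500}{-647433} = \left(-2026327 + 1500\right) \left(- \frac{1}{647433}\right) = \left(-2024827\right) \left(- \frac{1}{647433}\right) = \frac{2024827}{647433}$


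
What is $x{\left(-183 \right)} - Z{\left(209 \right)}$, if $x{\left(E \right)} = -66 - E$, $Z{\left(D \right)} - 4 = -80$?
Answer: $193$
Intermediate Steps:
$Z{\left(D \right)} = -76$ ($Z{\left(D \right)} = 4 - 80 = -76$)
$x{\left(-183 \right)} - Z{\left(209 \right)} = \left(-66 - -183\right) - -76 = \left(-66 + 183\right) + 76 = 117 + 76 = 193$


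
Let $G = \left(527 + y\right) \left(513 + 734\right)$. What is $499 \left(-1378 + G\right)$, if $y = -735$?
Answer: $-130116246$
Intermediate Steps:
$G = -259376$ ($G = \left(527 - 735\right) \left(513 + 734\right) = \left(-208\right) 1247 = -259376$)
$499 \left(-1378 + G\right) = 499 \left(-1378 - 259376\right) = 499 \left(-260754\right) = -130116246$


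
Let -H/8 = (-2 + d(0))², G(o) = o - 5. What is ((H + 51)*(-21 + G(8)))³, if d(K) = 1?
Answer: -463684824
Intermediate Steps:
G(o) = -5 + o
H = -8 (H = -8*(-2 + 1)² = -8*(-1)² = -8*1 = -8)
((H + 51)*(-21 + G(8)))³ = ((-8 + 51)*(-21 + (-5 + 8)))³ = (43*(-21 + 3))³ = (43*(-18))³ = (-774)³ = -463684824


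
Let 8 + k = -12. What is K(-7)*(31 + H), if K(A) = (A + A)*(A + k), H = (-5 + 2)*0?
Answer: 11718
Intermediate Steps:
k = -20 (k = -8 - 12 = -20)
H = 0 (H = -3*0 = 0)
K(A) = 2*A*(-20 + A) (K(A) = (A + A)*(A - 20) = (2*A)*(-20 + A) = 2*A*(-20 + A))
K(-7)*(31 + H) = (2*(-7)*(-20 - 7))*(31 + 0) = (2*(-7)*(-27))*31 = 378*31 = 11718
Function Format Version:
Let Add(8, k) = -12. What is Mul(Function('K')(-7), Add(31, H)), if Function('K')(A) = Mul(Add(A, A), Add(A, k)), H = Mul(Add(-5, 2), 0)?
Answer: 11718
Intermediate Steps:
k = -20 (k = Add(-8, -12) = -20)
H = 0 (H = Mul(-3, 0) = 0)
Function('K')(A) = Mul(2, A, Add(-20, A)) (Function('K')(A) = Mul(Add(A, A), Add(A, -20)) = Mul(Mul(2, A), Add(-20, A)) = Mul(2, A, Add(-20, A)))
Mul(Function('K')(-7), Add(31, H)) = Mul(Mul(2, -7, Add(-20, -7)), Add(31, 0)) = Mul(Mul(2, -7, -27), 31) = Mul(378, 31) = 11718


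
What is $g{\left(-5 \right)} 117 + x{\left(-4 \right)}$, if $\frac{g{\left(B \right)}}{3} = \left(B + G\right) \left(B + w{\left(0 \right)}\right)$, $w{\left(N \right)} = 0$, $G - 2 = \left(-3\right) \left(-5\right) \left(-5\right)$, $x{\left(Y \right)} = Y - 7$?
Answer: $136879$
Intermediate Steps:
$x{\left(Y \right)} = -7 + Y$ ($x{\left(Y \right)} = Y - 7 = -7 + Y$)
$G = -73$ ($G = 2 + \left(-3\right) \left(-5\right) \left(-5\right) = 2 + 15 \left(-5\right) = 2 - 75 = -73$)
$g{\left(B \right)} = 3 B \left(-73 + B\right)$ ($g{\left(B \right)} = 3 \left(B - 73\right) \left(B + 0\right) = 3 \left(-73 + B\right) B = 3 B \left(-73 + B\right)$)
$g{\left(-5 \right)} 117 + x{\left(-4 \right)} = 3 \left(-5\right) \left(-73 - 5\right) 117 - 11 = 3 \left(-5\right) \left(-78\right) 117 - 11 = 1170 \cdot 117 - 11 = 136890 - 11 = 136879$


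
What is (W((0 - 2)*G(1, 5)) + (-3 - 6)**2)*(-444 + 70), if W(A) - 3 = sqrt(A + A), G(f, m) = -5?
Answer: -31416 - 748*sqrt(5) ≈ -33089.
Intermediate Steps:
W(A) = 3 + sqrt(2)*sqrt(A) (W(A) = 3 + sqrt(A + A) = 3 + sqrt(2*A) = 3 + sqrt(2)*sqrt(A))
(W((0 - 2)*G(1, 5)) + (-3 - 6)**2)*(-444 + 70) = ((3 + sqrt(2)*sqrt((0 - 2)*(-5))) + (-3 - 6)**2)*(-444 + 70) = ((3 + sqrt(2)*sqrt(-2*(-5))) + (-9)**2)*(-374) = ((3 + sqrt(2)*sqrt(10)) + 81)*(-374) = ((3 + 2*sqrt(5)) + 81)*(-374) = (84 + 2*sqrt(5))*(-374) = -31416 - 748*sqrt(5)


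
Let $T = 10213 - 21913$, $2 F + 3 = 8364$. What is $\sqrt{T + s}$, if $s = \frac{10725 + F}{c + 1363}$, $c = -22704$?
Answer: $\frac{i \sqrt{21315783943902}}{42682} \approx 108.17 i$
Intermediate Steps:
$F = \frac{8361}{2}$ ($F = - \frac{3}{2} + \frac{1}{2} \cdot 8364 = - \frac{3}{2} + 4182 = \frac{8361}{2} \approx 4180.5$)
$T = -11700$
$s = - \frac{29811}{42682}$ ($s = \frac{10725 + \frac{8361}{2}}{-22704 + 1363} = \frac{29811}{2 \left(-21341\right)} = \frac{29811}{2} \left(- \frac{1}{21341}\right) = - \frac{29811}{42682} \approx -0.69844$)
$\sqrt{T + s} = \sqrt{-11700 - \frac{29811}{42682}} = \sqrt{- \frac{499409211}{42682}} = \frac{i \sqrt{21315783943902}}{42682}$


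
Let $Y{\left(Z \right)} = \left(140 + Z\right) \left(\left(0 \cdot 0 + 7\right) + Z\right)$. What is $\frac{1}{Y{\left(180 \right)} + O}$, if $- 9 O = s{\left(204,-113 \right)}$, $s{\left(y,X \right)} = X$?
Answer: $\frac{9}{538673} \approx 1.6708 \cdot 10^{-5}$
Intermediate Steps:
$Y{\left(Z \right)} = \left(7 + Z\right) \left(140 + Z\right)$ ($Y{\left(Z \right)} = \left(140 + Z\right) \left(\left(0 + 7\right) + Z\right) = \left(140 + Z\right) \left(7 + Z\right) = \left(7 + Z\right) \left(140 + Z\right)$)
$O = \frac{113}{9}$ ($O = \left(- \frac{1}{9}\right) \left(-113\right) = \frac{113}{9} \approx 12.556$)
$\frac{1}{Y{\left(180 \right)} + O} = \frac{1}{\left(980 + 180^{2} + 147 \cdot 180\right) + \frac{113}{9}} = \frac{1}{\left(980 + 32400 + 26460\right) + \frac{113}{9}} = \frac{1}{59840 + \frac{113}{9}} = \frac{1}{\frac{538673}{9}} = \frac{9}{538673}$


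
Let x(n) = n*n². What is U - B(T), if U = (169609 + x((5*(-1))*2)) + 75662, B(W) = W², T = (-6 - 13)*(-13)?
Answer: 183262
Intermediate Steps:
x(n) = n³
T = 247 (T = -19*(-13) = 247)
U = 244271 (U = (169609 + ((5*(-1))*2)³) + 75662 = (169609 + (-5*2)³) + 75662 = (169609 + (-10)³) + 75662 = (169609 - 1000) + 75662 = 168609 + 75662 = 244271)
U - B(T) = 244271 - 1*247² = 244271 - 1*61009 = 244271 - 61009 = 183262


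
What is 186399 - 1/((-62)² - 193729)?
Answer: 35394374116/189885 ≈ 1.8640e+5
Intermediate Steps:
186399 - 1/((-62)² - 193729) = 186399 - 1/(3844 - 193729) = 186399 - 1/(-189885) = 186399 - 1*(-1/189885) = 186399 + 1/189885 = 35394374116/189885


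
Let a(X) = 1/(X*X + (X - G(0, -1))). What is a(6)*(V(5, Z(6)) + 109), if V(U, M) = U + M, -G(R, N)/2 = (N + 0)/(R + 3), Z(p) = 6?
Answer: 90/31 ≈ 2.9032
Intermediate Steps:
G(R, N) = -2*N/(3 + R) (G(R, N) = -2*(N + 0)/(R + 3) = -2*N/(3 + R))
a(X) = 1/(-⅔ + X + X²) (a(X) = 1/(X*X + (X - (-2)*(-1)/(3 + 0))) = 1/(X² + (X - (-2)*(-1)/3)) = 1/(X² + (X - 1*⅔)) = 1/(X² + (X - ⅔)) = 1/(X² + (-⅔ + X)) = 1/(-⅔ + X + X²))
V(U, M) = M + U
a(6)*(V(5, Z(6)) + 109) = (3/(-2 + 3*6 + 3*6²))*((6 + 5) + 109) = (3/(-2 + 18 + 3*36))*(11 + 109) = (3/(-2 + 18 + 108))*120 = (3/124)*120 = 90/31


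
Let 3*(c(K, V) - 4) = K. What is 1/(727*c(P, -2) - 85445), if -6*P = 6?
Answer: -3/248338 ≈ -1.2080e-5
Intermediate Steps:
P = -1 (P = -⅙*6 = -1)
c(K, V) = 4 + K/3
1/(727*c(P, -2) - 85445) = 1/(727*(4 + (⅓)*(-1)) - 85445) = 1/(727*(4 - ⅓) - 85445) = 1/(727*(11/3) - 85445) = 1/(7997/3 - 85445) = 1/(-248338/3) = -3/248338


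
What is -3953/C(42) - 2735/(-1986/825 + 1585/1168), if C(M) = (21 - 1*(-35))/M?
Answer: -486598919/1349364 ≈ -360.61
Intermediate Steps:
C(M) = 56/M (C(M) = (21 + 35)/M = 56/M)
-3953/C(42) - 2735/(-1986/825 + 1585/1168) = -3953/(56/42) - 2735/(-1986/825 + 1585/1168) = -3953/(56*(1/42)) - 2735/(-1986*1/825 + 1585*(1/1168)) = -3953/4/3 - 2735/(-662/275 + 1585/1168) = -3953*¾ - 2735/(-337341/321200) = -11859/4 - 2735*(-321200/337341) = -11859/4 + 878482000/337341 = -486598919/1349364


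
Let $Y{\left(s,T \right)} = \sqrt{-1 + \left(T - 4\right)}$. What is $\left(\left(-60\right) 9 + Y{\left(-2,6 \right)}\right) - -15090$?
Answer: $14551$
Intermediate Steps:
$Y{\left(s,T \right)} = \sqrt{-5 + T}$ ($Y{\left(s,T \right)} = \sqrt{-1 + \left(T - 4\right)} = \sqrt{-1 + \left(-4 + T\right)} = \sqrt{-5 + T}$)
$\left(\left(-60\right) 9 + Y{\left(-2,6 \right)}\right) - -15090 = \left(\left(-60\right) 9 + \sqrt{-5 + 6}\right) - -15090 = \left(-540 + \sqrt{1}\right) + 15090 = \left(-540 + 1\right) + 15090 = -539 + 15090 = 14551$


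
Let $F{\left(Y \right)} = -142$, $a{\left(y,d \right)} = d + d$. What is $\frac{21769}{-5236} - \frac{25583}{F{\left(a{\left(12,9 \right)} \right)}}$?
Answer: $\frac{5948245}{33796} \approx 176.0$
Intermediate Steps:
$a{\left(y,d \right)} = 2 d$
$\frac{21769}{-5236} - \frac{25583}{F{\left(a{\left(12,9 \right)} \right)}} = \frac{21769}{-5236} - \frac{25583}{-142} = 21769 \left(- \frac{1}{5236}\right) - - \frac{25583}{142} = - \frac{1979}{476} + \frac{25583}{142} = \frac{5948245}{33796}$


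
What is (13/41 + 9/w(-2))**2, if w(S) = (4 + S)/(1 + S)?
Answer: 117649/6724 ≈ 17.497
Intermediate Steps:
w(S) = (4 + S)/(1 + S)
(13/41 + 9/w(-2))**2 = (13/41 + 9/(((4 - 2)/(1 - 2))))**2 = (13*(1/41) + 9/((2/(-1))))**2 = (13/41 + 9/((-1*2)))**2 = (13/41 + 9/(-2))**2 = (13/41 + 9*(-1/2))**2 = (13/41 - 9/2)**2 = (-343/82)**2 = 117649/6724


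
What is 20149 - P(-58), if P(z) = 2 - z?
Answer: 20089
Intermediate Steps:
20149 - P(-58) = 20149 - (2 - 1*(-58)) = 20149 - (2 + 58) = 20149 - 1*60 = 20149 - 60 = 20089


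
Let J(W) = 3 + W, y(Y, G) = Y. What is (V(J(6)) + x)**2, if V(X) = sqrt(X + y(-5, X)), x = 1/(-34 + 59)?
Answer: 2601/625 ≈ 4.1616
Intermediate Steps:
x = 1/25 ≈ 0.040000
V(X) = sqrt(-5 + X) (V(X) = sqrt(X - 5) = sqrt(-5 + X))
(V(J(6)) + x)**2 = (sqrt(-5 + (3 + 6)) + 1/25)**2 = (sqrt(-5 + 9) + 1/25)**2 = (sqrt(4) + 1/25)**2 = (2 + 1/25)**2 = (51/25)**2 = 2601/625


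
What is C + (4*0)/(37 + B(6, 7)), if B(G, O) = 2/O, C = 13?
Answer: 13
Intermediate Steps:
C + (4*0)/(37 + B(6, 7)) = 13 + (4*0)/(37 + 2/7) = 13 + 0/(37 + 2*(⅐)) = 13 + 0/(37 + 2/7) = 13 + 0/(261/7) = 13 + (7/261)*0 = 13 + 0 = 13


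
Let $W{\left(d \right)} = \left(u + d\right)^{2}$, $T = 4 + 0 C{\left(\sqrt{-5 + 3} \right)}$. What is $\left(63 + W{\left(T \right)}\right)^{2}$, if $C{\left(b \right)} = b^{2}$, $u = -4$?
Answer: $3969$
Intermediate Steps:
$T = 4$ ($T = 4 + 0 \left(\sqrt{-5 + 3}\right)^{2} = 4 + 0 \left(\sqrt{-2}\right)^{2} = 4 + 0 \left(i \sqrt{2}\right)^{2} = 4 + 0 \left(-2\right) = 4 + 0 = 4$)
$W{\left(d \right)} = \left(-4 + d\right)^{2}$
$\left(63 + W{\left(T \right)}\right)^{2} = \left(63 + \left(-4 + 4\right)^{2}\right)^{2} = \left(63 + 0^{2}\right)^{2} = \left(63 + 0\right)^{2} = 63^{2} = 3969$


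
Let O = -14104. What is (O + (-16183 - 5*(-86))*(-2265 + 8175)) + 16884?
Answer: -93097450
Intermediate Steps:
(O + (-16183 - 5*(-86))*(-2265 + 8175)) + 16884 = (-14104 + (-16183 - 5*(-86))*(-2265 + 8175)) + 16884 = (-14104 + (-16183 + 430)*5910) + 16884 = (-14104 - 15753*5910) + 16884 = (-14104 - 93100230) + 16884 = -93114334 + 16884 = -93097450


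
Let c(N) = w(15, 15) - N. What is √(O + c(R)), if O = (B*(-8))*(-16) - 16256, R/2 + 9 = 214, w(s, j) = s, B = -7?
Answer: I*√17547 ≈ 132.47*I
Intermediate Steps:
R = 410 (R = -18 + 2*214 = -18 + 428 = 410)
c(N) = 15 - N
O = -17152 (O = -7*(-8)*(-16) - 16256 = 56*(-16) - 16256 = -896 - 16256 = -17152)
√(O + c(R)) = √(-17152 + (15 - 1*410)) = √(-17152 + (15 - 410)) = √(-17152 - 395) = √(-17547) = I*√17547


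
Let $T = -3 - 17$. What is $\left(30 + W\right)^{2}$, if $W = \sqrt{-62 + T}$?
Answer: $\left(30 + i \sqrt{82}\right)^{2} \approx 818.0 + 543.32 i$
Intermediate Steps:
$T = -20$ ($T = -3 - 17 = -20$)
$W = i \sqrt{82}$ ($W = \sqrt{-62 - 20} = \sqrt{-82} = i \sqrt{82} \approx 9.0554 i$)
$\left(30 + W\right)^{2} = \left(30 + i \sqrt{82}\right)^{2}$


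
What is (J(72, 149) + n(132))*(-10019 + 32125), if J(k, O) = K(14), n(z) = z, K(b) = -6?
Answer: 2785356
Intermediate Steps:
J(k, O) = -6
(J(72, 149) + n(132))*(-10019 + 32125) = (-6 + 132)*(-10019 + 32125) = 126*22106 = 2785356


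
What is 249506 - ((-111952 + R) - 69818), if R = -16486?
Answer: 447762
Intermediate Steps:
249506 - ((-111952 + R) - 69818) = 249506 - ((-111952 - 16486) - 69818) = 249506 - (-128438 - 69818) = 249506 - 1*(-198256) = 249506 + 198256 = 447762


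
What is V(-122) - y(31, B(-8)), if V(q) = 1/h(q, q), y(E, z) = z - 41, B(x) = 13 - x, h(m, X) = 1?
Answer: 21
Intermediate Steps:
y(E, z) = -41 + z
V(q) = 1 (V(q) = 1/1 = 1)
V(-122) - y(31, B(-8)) = 1 - (-41 + (13 - 1*(-8))) = 1 - (-41 + (13 + 8)) = 1 - (-41 + 21) = 1 - 1*(-20) = 1 + 20 = 21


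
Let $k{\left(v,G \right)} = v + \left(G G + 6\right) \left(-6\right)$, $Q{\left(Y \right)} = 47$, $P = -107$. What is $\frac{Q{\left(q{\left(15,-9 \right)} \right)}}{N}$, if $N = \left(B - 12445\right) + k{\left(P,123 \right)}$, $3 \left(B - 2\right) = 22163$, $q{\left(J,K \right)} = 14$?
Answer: $- \frac{141}{287917} \approx -0.00048972$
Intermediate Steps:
$k{\left(v,G \right)} = -36 + v - 6 G^{2}$ ($k{\left(v,G \right)} = v + \left(G^{2} + 6\right) \left(-6\right) = v + \left(6 + G^{2}\right) \left(-6\right) = v - \left(36 + 6 G^{2}\right) = -36 + v - 6 G^{2}$)
$B = \frac{22169}{3}$ ($B = 2 + \frac{1}{3} \cdot 22163 = 2 + \frac{22163}{3} = \frac{22169}{3} \approx 7389.7$)
$N = - \frac{287917}{3}$ ($N = \left(\frac{22169}{3} - 12445\right) - \left(143 + 90774\right) = - \frac{15166}{3} - 90917 = - \frac{287917}{3} \approx -95972.0$)
$\frac{Q{\left(q{\left(15,-9 \right)} \right)}}{N} = \frac{47}{- \frac{287917}{3}} = 47 \left(- \frac{3}{287917}\right) = - \frac{141}{287917}$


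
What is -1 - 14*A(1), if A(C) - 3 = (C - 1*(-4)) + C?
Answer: -127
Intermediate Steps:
A(C) = 7 + 2*C (A(C) = 3 + ((C - 1*(-4)) + C) = 3 + ((C + 4) + C) = 3 + ((4 + C) + C) = 3 + (4 + 2*C) = 7 + 2*C)
-1 - 14*A(1) = -1 - 14*(7 + 2*1) = -1 - 14*(7 + 2) = -1 - 14*9 = -1 - 126 = -127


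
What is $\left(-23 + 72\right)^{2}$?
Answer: $2401$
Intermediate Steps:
$\left(-23 + 72\right)^{2} = 49^{2} = 2401$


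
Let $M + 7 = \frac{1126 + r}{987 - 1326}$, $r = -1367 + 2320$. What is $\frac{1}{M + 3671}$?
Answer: $\frac{113}{413339} \approx 0.00027338$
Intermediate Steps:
$r = 953$
$M = - \frac{1484}{113}$ ($M = -7 + \frac{1126 + 953}{987 - 1326} = -7 + \frac{2079}{-339} = -7 + 2079 \left(- \frac{1}{339}\right) = -7 - \frac{693}{113} = - \frac{1484}{113} \approx -13.133$)
$\frac{1}{M + 3671} = \frac{1}{- \frac{1484}{113} + 3671} = \frac{1}{\frac{413339}{113}} = \frac{113}{413339}$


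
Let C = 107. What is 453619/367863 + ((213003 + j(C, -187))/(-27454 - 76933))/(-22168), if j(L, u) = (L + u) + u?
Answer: 7718939452427/6259218741903 ≈ 1.2332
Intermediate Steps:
j(L, u) = L + 2*u
453619/367863 + ((213003 + j(C, -187))/(-27454 - 76933))/(-22168) = 453619/367863 + ((213003 + (107 + 2*(-187)))/(-27454 - 76933))/(-22168) = 453619*(1/367863) + ((213003 + (107 - 374))/(-104387))*(-1/22168) = 453619/367863 + ((213003 - 267)*(-1/104387))*(-1/22168) = 453619/367863 + (212736*(-1/104387))*(-1/22168) = 453619/367863 - 212736/104387*(-1/22168) = 453619/367863 + 26592/289256377 = 7718939452427/6259218741903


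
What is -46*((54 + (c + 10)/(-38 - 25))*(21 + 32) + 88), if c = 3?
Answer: -8517406/63 ≈ -1.3520e+5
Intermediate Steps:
-46*((54 + (c + 10)/(-38 - 25))*(21 + 32) + 88) = -46*((54 + (3 + 10)/(-38 - 25))*(21 + 32) + 88) = -46*((54 + 13/(-63))*53 + 88) = -46*((54 + 13*(-1/63))*53 + 88) = -46*((54 - 13/63)*53 + 88) = -46*((3389/63)*53 + 88) = -46*(179617/63 + 88) = -46*185161/63 = -8517406/63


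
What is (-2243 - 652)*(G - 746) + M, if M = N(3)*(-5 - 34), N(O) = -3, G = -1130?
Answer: 5431137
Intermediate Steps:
M = 117 (M = -3*(-5 - 34) = -3*(-39) = 117)
(-2243 - 652)*(G - 746) + M = (-2243 - 652)*(-1130 - 746) + 117 = -2895*(-1876) + 117 = 5431020 + 117 = 5431137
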